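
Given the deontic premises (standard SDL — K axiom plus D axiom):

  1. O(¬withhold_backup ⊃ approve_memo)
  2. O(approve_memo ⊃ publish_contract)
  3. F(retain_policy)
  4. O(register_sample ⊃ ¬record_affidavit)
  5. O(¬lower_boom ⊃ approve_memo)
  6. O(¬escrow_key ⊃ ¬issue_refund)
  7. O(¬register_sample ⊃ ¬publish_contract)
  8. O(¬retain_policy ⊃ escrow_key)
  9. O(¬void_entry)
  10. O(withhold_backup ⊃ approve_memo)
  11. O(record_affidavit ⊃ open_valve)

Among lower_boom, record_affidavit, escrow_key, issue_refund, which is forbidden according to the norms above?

record_affidavit

Premises 10 and 1 cover both cases: O(withhold_backup ⊃ approve_memo) and O(¬withhold_backup ⊃ approve_memo). Since withhold_backup ∨ ¬withhold_backup is a tautology, O(approve_memo) follows.
Premise 2 is O(approve_memo ⊃ publish_contract); since O(approve_memo), deontic closure gives O(publish_contract).
Premise 7 is O(¬register_sample ⊃ ¬publish_contract); contrapositively O(publish_contract ⊃ register_sample). Since O(publish_contract) holds, K gives O(register_sample).
From O(register_sample) and premise 4, O(register_sample ⊃ ¬record_affidavit), we obtain O(¬record_affidavit).
So O(¬record_affidavit) holds, i.e. record_affidavit is forbidden. None of the other listed options is forbidden under the premises.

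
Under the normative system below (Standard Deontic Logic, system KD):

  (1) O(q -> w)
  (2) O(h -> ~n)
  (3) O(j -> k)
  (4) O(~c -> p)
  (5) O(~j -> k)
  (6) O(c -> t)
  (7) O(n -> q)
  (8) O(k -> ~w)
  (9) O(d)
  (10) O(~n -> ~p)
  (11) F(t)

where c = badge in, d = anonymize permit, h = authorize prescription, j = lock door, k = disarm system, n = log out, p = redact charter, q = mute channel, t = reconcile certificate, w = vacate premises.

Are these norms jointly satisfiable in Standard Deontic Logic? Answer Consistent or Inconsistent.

Inconsistent

Premises 5 and 3 cover both cases: O(~j -> k) and O(j -> k). Since ~j ∨ j is a tautology, O(k) follows.
With premise 8, O(k -> ~w), the K-axiom yields O(~w).
Premise 1 is O(q -> w); contrapositively O(~w -> ~q). Since O(~w) holds, K gives O(~q).
The contrapositive of premise 7 (O(n -> q)) is O(~q -> ~n), and O(~q) is already established, so O(~n).
Applying K to premise 10 (O(~n -> ~p)) and O(~n) yields O(~p).
Premise 4, O(~c -> p), contraposes to O(~p -> c); with O(~p) we get O(c).
From O(c) and premise 6, O(c -> t), we obtain O(t).
But premise 11, F(t), means O(~t).
We now have both O(t) and O(~t) — t is simultaneously obligatory and forbidden, violating the D-axiom.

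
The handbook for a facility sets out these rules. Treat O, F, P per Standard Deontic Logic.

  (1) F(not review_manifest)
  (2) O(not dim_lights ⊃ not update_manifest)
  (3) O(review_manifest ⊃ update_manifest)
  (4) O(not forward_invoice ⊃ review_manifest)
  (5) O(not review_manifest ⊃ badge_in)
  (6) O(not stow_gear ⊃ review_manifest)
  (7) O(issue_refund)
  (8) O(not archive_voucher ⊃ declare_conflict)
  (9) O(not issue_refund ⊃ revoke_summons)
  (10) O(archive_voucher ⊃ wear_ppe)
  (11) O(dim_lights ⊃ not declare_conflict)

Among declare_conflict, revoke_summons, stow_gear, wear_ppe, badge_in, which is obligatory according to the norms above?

wear_ppe

Premise 1 is F(not review_manifest), i.e. O(review_manifest).
Premise 3 is O(review_manifest ⊃ update_manifest); since O(review_manifest), deontic closure gives O(update_manifest).
The contrapositive of premise 2 (O(not dim_lights ⊃ not update_manifest)) is O(update_manifest ⊃ dim_lights), and O(update_manifest) is already established, so O(dim_lights).
From O(dim_lights) and premise 11, O(dim_lights ⊃ not declare_conflict), we obtain O(not declare_conflict).
Premise 8 is O(not archive_voucher ⊃ declare_conflict); contrapositively O(not declare_conflict ⊃ archive_voucher). Since O(not declare_conflict) holds, K gives O(archive_voucher).
Premise 10 is O(archive_voucher ⊃ wear_ppe); since O(archive_voucher), deontic closure gives O(wear_ppe).
So O(wear_ppe) holds — wear_ppe is obligatory. None of the other listed options is made obligatory by any chain of premises.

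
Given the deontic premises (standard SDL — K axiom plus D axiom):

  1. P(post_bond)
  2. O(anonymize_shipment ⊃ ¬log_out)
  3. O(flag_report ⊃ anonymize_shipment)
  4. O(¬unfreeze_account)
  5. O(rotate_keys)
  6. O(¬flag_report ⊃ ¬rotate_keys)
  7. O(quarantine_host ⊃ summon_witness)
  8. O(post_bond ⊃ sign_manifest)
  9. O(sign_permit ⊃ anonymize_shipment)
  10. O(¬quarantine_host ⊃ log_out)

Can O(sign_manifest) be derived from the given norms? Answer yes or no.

Premise 8 is O(post_bond ⊃ sign_manifest), but O(post_bond) is not derivable from the premises (the permission P(post_bond) asserts only ¬O(¬post_bond), not O(post_bond)), so it does not yield O(sign_manifest).
No other premise forces O(sign_manifest). An ideal world satisfying every premise can still have sign_manifest false, so O(sign_manifest) is not derivable.

No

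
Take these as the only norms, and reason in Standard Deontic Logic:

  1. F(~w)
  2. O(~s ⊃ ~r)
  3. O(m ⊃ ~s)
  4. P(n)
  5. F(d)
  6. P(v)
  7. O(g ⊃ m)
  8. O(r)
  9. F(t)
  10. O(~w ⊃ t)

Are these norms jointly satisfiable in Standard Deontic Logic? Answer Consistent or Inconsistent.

Premise 10 is O(~w ⊃ t), but O(~w) is not derivable from the premises, so it does not yield O(t).
So O(t) is not derivable, and the apparent clash with O(~t) does not arise.
A world satisfying every obligation exists (e.g. d=false, g=false, m=false, n=false, r=true, s=true, t=false, v=false, w=true); no atom is both obligatory and forbidden, so the set is consistent.

Consistent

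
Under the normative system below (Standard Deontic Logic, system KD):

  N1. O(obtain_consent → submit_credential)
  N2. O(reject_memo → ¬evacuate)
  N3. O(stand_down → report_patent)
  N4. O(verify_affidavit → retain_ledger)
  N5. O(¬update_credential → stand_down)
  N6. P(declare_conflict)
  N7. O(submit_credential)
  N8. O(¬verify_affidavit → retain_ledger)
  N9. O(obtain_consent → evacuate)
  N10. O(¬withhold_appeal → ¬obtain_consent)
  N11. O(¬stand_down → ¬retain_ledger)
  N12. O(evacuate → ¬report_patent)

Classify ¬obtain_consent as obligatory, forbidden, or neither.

Premises 8 and 4 are O(¬verify_affidavit → retain_ledger) and O(verify_affidavit → retain_ledger); every ideal world satisfies ¬verify_affidavit or verify_affidavit, so in either case retain_ledger holds — hence O(retain_ledger).
The contrapositive of premise 11 (O(¬stand_down → ¬retain_ledger)) is O(retain_ledger → stand_down), and O(retain_ledger) is already established, so O(stand_down).
Premise 3 is O(stand_down → report_patent); since O(stand_down), deontic closure gives O(report_patent).
Premise 12, O(evacuate → ¬report_patent), contraposes to O(report_patent → ¬evacuate); with O(report_patent) we get O(¬evacuate).
Premise 9, O(obtain_consent → evacuate), contraposes to O(¬evacuate → ¬obtain_consent); with O(¬evacuate) we get O(¬obtain_consent).
Premises 1, 2, 5, 6, 7, 10 do not contribute to this derivation.
Hence ¬obtain_consent is obligatory.

Obligatory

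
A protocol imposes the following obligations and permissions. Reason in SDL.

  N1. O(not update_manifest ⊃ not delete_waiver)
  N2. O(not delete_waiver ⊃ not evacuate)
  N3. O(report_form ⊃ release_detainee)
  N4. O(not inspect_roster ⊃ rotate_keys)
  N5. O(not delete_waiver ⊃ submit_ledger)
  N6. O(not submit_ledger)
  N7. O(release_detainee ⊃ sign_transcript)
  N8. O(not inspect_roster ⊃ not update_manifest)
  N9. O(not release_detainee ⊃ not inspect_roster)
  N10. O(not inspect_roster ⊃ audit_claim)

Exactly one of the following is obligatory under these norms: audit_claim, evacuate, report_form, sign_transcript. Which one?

From premise 6 we have O(not submit_ledger).
Premise 5, O(not delete_waiver ⊃ submit_ledger), contraposes to O(not submit_ledger ⊃ delete_waiver); with O(not submit_ledger) we get O(delete_waiver).
The contrapositive of premise 1 (O(not update_manifest ⊃ not delete_waiver)) is O(delete_waiver ⊃ update_manifest), and O(delete_waiver) is already established, so O(update_manifest).
Premise 8, O(not inspect_roster ⊃ not update_manifest), contraposes to O(update_manifest ⊃ inspect_roster); with O(update_manifest) we get O(inspect_roster).
The contrapositive of premise 9 (O(not release_detainee ⊃ not inspect_roster)) is O(inspect_roster ⊃ release_detainee), and O(inspect_roster) is already established, so O(release_detainee).
Applying K to premise 7 (O(release_detainee ⊃ sign_transcript)) and O(release_detainee) yields O(sign_transcript).
So O(sign_transcript) holds — sign_transcript is obligatory. None of the other listed options is made obligatory by any chain of premises.

sign_transcript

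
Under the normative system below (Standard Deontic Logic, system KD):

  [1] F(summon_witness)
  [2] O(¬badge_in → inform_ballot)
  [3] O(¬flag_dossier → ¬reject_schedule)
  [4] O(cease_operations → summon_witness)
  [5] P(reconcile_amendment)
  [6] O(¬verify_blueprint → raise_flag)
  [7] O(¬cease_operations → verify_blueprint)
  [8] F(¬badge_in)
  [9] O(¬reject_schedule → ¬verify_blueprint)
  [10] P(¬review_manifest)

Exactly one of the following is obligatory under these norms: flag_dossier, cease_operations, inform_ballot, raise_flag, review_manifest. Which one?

F(summon_witness) at premise 1 means O(¬summon_witness).
Premise 4 is O(cease_operations → summon_witness); contrapositively O(¬summon_witness → ¬cease_operations). Since O(¬summon_witness) holds, K gives O(¬cease_operations).
Premise 7 is O(¬cease_operations → verify_blueprint); since O(¬cease_operations), deontic closure gives O(verify_blueprint).
The contrapositive of premise 9 (O(¬reject_schedule → ¬verify_blueprint)) is O(verify_blueprint → reject_schedule), and O(verify_blueprint) is already established, so O(reject_schedule).
Premise 3, O(¬flag_dossier → ¬reject_schedule), contraposes to O(reject_schedule → flag_dossier); with O(reject_schedule) we get O(flag_dossier).
So O(flag_dossier) holds — flag_dossier is obligatory. None of the other listed options is made obligatory by any chain of premises.

flag_dossier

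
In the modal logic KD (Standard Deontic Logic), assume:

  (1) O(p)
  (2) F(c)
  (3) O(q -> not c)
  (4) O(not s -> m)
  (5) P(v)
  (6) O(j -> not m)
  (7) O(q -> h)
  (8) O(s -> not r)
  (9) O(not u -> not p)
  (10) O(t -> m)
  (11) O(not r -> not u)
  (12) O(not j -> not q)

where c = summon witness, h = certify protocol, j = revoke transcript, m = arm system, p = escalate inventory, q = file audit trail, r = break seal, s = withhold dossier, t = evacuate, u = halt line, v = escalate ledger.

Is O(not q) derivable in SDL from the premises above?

Premise 1 states O(p) outright.
Premise 9 is O(not u -> not p); contrapositively O(p -> u). Since O(p) holds, K gives O(u).
Premise 11 is O(not r -> not u); contrapositively O(u -> r). Since O(u) holds, K gives O(r).
Premise 8, O(s -> not r), contraposes to O(r -> not s); with O(r) we get O(not s).
Premise 4 is O(not s -> m); since O(not s), deontic closure gives O(m).
Premise 6 is O(j -> not m); contrapositively O(m -> not j). Since O(m) holds, K gives O(not j).
Premise 12 is O(not j -> not q); since O(not j), deontic closure gives O(not q).
Premises 2, 3, 5, 7, 10 do not contribute to this derivation.
So O(not q) follows.

Yes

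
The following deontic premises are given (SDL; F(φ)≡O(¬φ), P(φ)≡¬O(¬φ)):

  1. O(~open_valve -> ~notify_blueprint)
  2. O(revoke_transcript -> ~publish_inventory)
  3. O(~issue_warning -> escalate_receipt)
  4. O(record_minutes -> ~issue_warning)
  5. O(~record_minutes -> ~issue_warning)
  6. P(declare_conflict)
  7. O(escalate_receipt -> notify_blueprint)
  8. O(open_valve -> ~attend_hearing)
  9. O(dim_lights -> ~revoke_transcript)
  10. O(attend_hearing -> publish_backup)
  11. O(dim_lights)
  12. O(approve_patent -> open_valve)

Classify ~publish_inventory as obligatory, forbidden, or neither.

Premise 2 is O(revoke_transcript -> ~publish_inventory), but O(revoke_transcript) is not derivable from the premises, so it does not yield O(~publish_inventory).
No premise or chain of K-axiom applications forces O(~publish_inventory), and none forces O(publish_inventory). So ~publish_inventory is neither obligatory nor forbidden under these norms.

Neither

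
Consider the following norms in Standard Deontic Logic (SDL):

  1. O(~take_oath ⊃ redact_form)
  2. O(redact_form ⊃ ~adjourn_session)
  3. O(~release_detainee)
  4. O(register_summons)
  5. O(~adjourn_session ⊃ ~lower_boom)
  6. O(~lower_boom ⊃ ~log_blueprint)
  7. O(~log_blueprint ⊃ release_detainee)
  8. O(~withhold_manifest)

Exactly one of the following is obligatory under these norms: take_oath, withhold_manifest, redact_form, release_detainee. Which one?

take_oath

From premise 3 we have O(~release_detainee).
Premise 7 is O(~log_blueprint ⊃ release_detainee); contrapositively O(~release_detainee ⊃ log_blueprint). Since O(~release_detainee) holds, K gives O(log_blueprint).
The contrapositive of premise 6 (O(~lower_boom ⊃ ~log_blueprint)) is O(log_blueprint ⊃ lower_boom), and O(log_blueprint) is already established, so O(lower_boom).
Premise 5, O(~adjourn_session ⊃ ~lower_boom), contraposes to O(lower_boom ⊃ adjourn_session); with O(lower_boom) we get O(adjourn_session).
Premise 2, O(redact_form ⊃ ~adjourn_session), contraposes to O(adjourn_session ⊃ ~redact_form); with O(adjourn_session) we get O(~redact_form).
Premise 1 is O(~take_oath ⊃ redact_form); contrapositively O(~redact_form ⊃ take_oath). Since O(~redact_form) holds, K gives O(take_oath).
So O(take_oath) holds — take_oath is obligatory. None of the other listed options is made obligatory by any chain of premises.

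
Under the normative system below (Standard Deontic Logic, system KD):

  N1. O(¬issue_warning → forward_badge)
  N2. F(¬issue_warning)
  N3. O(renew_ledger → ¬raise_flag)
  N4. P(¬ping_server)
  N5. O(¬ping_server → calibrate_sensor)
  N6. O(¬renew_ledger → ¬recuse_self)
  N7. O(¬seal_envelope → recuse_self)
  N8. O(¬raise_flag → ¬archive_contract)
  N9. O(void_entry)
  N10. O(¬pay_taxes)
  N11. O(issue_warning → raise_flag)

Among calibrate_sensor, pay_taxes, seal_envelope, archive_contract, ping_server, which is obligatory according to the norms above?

Premise 2 is F(¬issue_warning), i.e. O(issue_warning).
With premise 11, O(issue_warning → raise_flag), the K-axiom yields O(raise_flag).
The contrapositive of premise 3 (O(renew_ledger → ¬raise_flag)) is O(raise_flag → ¬renew_ledger), and O(raise_flag) is already established, so O(¬renew_ledger).
From O(¬renew_ledger) and premise 6, O(¬renew_ledger → ¬recuse_self), we obtain O(¬recuse_self).
Premise 7 is O(¬seal_envelope → recuse_self); contrapositively O(¬recuse_self → seal_envelope). Since O(¬recuse_self) holds, K gives O(seal_envelope).
So O(seal_envelope) holds — seal_envelope is obligatory. None of the other listed options is made obligatory by any chain of premises.

seal_envelope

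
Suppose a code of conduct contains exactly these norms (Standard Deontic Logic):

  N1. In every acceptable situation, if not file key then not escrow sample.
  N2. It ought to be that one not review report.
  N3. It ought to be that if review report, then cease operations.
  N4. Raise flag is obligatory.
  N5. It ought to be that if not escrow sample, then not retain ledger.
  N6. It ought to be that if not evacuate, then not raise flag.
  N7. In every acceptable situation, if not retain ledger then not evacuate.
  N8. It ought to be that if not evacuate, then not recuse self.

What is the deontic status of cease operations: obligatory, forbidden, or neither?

Premise 3 is O(review_report → cease_operations), but O(review_report) is not derivable from the premises, so it does not yield O(cease_operations).
No premise or chain of K-axiom applications forces O(cease_operations), and none forces O(¬cease_operations). So cease_operations is neither obligatory nor forbidden under these norms.

Neither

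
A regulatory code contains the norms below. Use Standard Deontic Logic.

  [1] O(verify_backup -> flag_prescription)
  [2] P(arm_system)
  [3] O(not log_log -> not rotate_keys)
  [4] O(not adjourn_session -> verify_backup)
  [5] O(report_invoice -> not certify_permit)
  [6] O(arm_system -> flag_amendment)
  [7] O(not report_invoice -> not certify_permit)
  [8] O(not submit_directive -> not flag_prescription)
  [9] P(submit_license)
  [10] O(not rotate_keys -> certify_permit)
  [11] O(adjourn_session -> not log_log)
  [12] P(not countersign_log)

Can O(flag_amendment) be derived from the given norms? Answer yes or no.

No

Premise 6 is O(arm_system -> flag_amendment), but O(arm_system) is not derivable from the premises (the permission P(arm_system) asserts only not O(not arm_system), not O(arm_system)), so it does not yield O(flag_amendment).
No other premise forces O(flag_amendment). An ideal world satisfying every premise can still have flag_amendment false, so O(flag_amendment) is not derivable.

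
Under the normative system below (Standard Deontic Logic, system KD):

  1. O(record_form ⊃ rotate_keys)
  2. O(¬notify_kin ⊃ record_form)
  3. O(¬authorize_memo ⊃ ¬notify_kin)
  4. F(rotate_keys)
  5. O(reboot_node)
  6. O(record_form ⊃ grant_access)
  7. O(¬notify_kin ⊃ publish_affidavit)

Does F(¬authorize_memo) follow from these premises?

Premise 4 is F(rotate_keys), i.e. O(¬rotate_keys).
The contrapositive of premise 1 (O(record_form ⊃ rotate_keys)) is O(¬rotate_keys ⊃ ¬record_form), and O(¬rotate_keys) is already established, so O(¬record_form).
Premise 2, O(¬notify_kin ⊃ record_form), contraposes to O(¬record_form ⊃ notify_kin); with O(¬record_form) we get O(notify_kin).
The contrapositive of premise 3 (O(¬authorize_memo ⊃ ¬notify_kin)) is O(notify_kin ⊃ authorize_memo), and O(notify_kin) is already established, so O(authorize_memo).
Premises 5, 6, 7 do not contribute to this derivation.
So O(authorize_memo) holds, i.e. F(¬authorize_memo). The claim follows.

Yes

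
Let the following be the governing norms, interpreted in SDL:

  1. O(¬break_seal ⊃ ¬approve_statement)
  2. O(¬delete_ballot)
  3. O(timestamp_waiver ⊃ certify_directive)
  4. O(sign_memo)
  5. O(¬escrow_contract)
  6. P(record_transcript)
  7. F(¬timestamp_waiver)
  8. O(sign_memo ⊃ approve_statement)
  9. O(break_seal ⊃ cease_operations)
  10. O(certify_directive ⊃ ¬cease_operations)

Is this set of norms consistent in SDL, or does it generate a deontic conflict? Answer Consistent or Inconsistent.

Inconsistent

From premise 4 we have O(sign_memo).
Premise 8 is O(sign_memo ⊃ approve_statement); since O(sign_memo), deontic closure gives O(approve_statement).
The contrapositive of premise 1 (O(¬break_seal ⊃ ¬approve_statement)) is O(approve_statement ⊃ break_seal), and O(approve_statement) is already established, so O(break_seal).
From O(break_seal) and premise 9, O(break_seal ⊃ cease_operations), we obtain O(cease_operations).
Premise 10, O(certify_directive ⊃ ¬cease_operations), contraposes to O(cease_operations ⊃ ¬certify_directive); with O(cease_operations) we get O(¬certify_directive).
Premise 3 is O(timestamp_waiver ⊃ certify_directive); contrapositively O(¬certify_directive ⊃ ¬timestamp_waiver). Since O(¬certify_directive) holds, K gives O(¬timestamp_waiver).
But premise 7, F(¬timestamp_waiver), means O(timestamp_waiver).
We now have both O(¬timestamp_waiver) and O(timestamp_waiver) — timestamp_waiver is simultaneously obligatory and forbidden, violating the D-axiom.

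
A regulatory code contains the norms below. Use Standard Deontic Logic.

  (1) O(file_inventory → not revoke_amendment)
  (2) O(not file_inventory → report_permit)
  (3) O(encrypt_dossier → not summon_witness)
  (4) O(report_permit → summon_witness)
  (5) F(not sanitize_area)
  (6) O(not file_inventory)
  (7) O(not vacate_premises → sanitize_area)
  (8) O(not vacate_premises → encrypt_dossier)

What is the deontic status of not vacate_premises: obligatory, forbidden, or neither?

Forbidden

Premise 6 gives O(not file_inventory).
From O(not file_inventory) and premise 2, O(not file_inventory → report_permit), we obtain O(report_permit).
Premise 4 is O(report_permit → summon_witness); since O(report_permit), deontic closure gives O(summon_witness).
Premise 3 is O(encrypt_dossier → not summon_witness); contrapositively O(summon_witness → not encrypt_dossier). Since O(summon_witness) holds, K gives O(not encrypt_dossier).
Premise 8 is O(not vacate_premises → encrypt_dossier); contrapositively O(not encrypt_dossier → vacate_premises). Since O(not encrypt_dossier) holds, K gives O(vacate_premises).
Premises 1, 5, 7 do not contribute to this derivation.
Thus O(vacate_premises), which is F(not vacate_premises): not vacate_premises is forbidden.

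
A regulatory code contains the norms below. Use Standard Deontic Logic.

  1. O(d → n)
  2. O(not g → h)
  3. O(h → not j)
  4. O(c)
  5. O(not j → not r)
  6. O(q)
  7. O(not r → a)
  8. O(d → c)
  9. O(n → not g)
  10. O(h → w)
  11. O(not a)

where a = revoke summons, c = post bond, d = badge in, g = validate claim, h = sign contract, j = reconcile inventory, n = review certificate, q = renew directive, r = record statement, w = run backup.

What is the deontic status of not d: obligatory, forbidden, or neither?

Premise 11 states O(not a) outright.
Premise 7, O(not r → a), contraposes to O(not a → r); with O(not a) we get O(r).
The contrapositive of premise 5 (O(not j → not r)) is O(r → j), and O(r) is already established, so O(j).
The contrapositive of premise 3 (O(h → not j)) is O(j → not h), and O(j) is already established, so O(not h).
Premise 2 is O(not g → h); contrapositively O(not h → g). Since O(not h) holds, K gives O(g).
Premise 9, O(n → not g), contraposes to O(g → not n); with O(g) we get O(not n).
Premise 1, O(d → n), contraposes to O(not n → not d); with O(not n) we get O(not d).
Premises 4, 6, 8, 10 do not contribute to this derivation.
Hence not d is obligatory.

Obligatory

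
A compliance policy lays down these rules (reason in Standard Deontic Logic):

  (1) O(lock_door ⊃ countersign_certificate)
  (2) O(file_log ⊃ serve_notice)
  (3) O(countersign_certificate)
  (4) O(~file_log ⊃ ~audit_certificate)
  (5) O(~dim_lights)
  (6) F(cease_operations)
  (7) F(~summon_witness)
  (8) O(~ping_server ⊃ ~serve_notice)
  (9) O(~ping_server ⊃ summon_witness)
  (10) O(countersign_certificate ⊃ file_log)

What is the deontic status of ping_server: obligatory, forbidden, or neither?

Obligatory

Premise 3 gives O(countersign_certificate).
Applying K to premise 10 (O(countersign_certificate ⊃ file_log)) and O(countersign_certificate) yields O(file_log).
Applying K to premise 2 (O(file_log ⊃ serve_notice)) and O(file_log) yields O(serve_notice).
The contrapositive of premise 8 (O(~ping_server ⊃ ~serve_notice)) is O(serve_notice ⊃ ping_server), and O(serve_notice) is already established, so O(ping_server).
Premises 1, 4, 5, 6, 7, 9 do not contribute to this derivation.
Hence ping_server is obligatory.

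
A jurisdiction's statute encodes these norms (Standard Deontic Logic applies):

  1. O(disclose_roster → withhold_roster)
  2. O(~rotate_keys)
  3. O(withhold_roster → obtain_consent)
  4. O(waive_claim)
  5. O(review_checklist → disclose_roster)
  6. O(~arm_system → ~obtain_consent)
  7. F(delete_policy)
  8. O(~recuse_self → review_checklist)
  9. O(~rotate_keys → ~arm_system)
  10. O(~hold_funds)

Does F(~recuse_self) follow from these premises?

Premise 2 gives O(~rotate_keys).
Premise 9 is O(~rotate_keys → ~arm_system); since O(~rotate_keys), deontic closure gives O(~arm_system).
Premise 6 is O(~arm_system → ~obtain_consent); since O(~arm_system), deontic closure gives O(~obtain_consent).
Premise 3, O(withhold_roster → obtain_consent), contraposes to O(~obtain_consent → ~withhold_roster); with O(~obtain_consent) we get O(~withhold_roster).
Premise 1, O(disclose_roster → withhold_roster), contraposes to O(~withhold_roster → ~disclose_roster); with O(~withhold_roster) we get O(~disclose_roster).
Premise 5, O(review_checklist → disclose_roster), contraposes to O(~disclose_roster → ~review_checklist); with O(~disclose_roster) we get O(~review_checklist).
Premise 8 is O(~recuse_self → review_checklist); contrapositively O(~review_checklist → recuse_self). Since O(~review_checklist) holds, K gives O(recuse_self).
Premises 4, 7, 10 do not contribute to this derivation.
So O(recuse_self) holds, i.e. F(~recuse_self). The claim follows.

Yes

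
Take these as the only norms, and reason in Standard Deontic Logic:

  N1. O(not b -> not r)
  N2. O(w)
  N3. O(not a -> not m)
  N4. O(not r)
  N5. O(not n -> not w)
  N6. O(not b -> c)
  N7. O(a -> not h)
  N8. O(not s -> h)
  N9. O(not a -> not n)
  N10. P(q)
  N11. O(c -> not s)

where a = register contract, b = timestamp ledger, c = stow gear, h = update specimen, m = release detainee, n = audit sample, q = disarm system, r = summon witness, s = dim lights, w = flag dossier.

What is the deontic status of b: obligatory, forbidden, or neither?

Premise 2 gives O(w).
Premise 5 is O(not n -> not w); contrapositively O(w -> n). Since O(w) holds, K gives O(n).
Premise 9 is O(not a -> not n); contrapositively O(n -> a). Since O(n) holds, K gives O(a).
From O(a) and premise 7, O(a -> not h), we obtain O(not h).
The contrapositive of premise 8 (O(not s -> h)) is O(not h -> s), and O(not h) is already established, so O(s).
Premise 11, O(c -> not s), contraposes to O(s -> not c); with O(s) we get O(not c).
Premise 6 is O(not b -> c); contrapositively O(not c -> b). Since O(not c) holds, K gives O(b).
Premises 1, 3, 4, 10 do not contribute to this derivation.
Hence b is obligatory.

Obligatory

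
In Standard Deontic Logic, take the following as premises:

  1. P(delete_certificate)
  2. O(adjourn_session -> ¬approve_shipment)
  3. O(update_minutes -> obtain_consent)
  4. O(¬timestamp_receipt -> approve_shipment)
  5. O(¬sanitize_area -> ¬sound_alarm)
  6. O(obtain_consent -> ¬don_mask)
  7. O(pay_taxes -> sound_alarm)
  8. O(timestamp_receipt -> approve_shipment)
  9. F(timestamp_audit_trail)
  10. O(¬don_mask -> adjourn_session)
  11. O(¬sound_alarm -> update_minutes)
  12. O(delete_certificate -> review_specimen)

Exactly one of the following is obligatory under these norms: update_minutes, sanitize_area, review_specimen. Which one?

By case analysis on timestamp_receipt: premise 8 gives O(timestamp_receipt -> approve_shipment) and premise 4 gives O(¬timestamp_receipt -> approve_shipment), so O(approve_shipment) either way.
The contrapositive of premise 2 (O(adjourn_session -> ¬approve_shipment)) is O(approve_shipment -> ¬adjourn_session), and O(approve_shipment) is already established, so O(¬adjourn_session).
The contrapositive of premise 10 (O(¬don_mask -> adjourn_session)) is O(¬adjourn_session -> don_mask), and O(¬adjourn_session) is already established, so O(don_mask).
Premise 6, O(obtain_consent -> ¬don_mask), contraposes to O(don_mask -> ¬obtain_consent); with O(don_mask) we get O(¬obtain_consent).
Premise 3 is O(update_minutes -> obtain_consent); contrapositively O(¬obtain_consent -> ¬update_minutes). Since O(¬obtain_consent) holds, K gives O(¬update_minutes).
Premise 11, O(¬sound_alarm -> update_minutes), contraposes to O(¬update_minutes -> sound_alarm); with O(¬update_minutes) we get O(sound_alarm).
Premise 5 is O(¬sanitize_area -> ¬sound_alarm); contrapositively O(sound_alarm -> sanitize_area). Since O(sound_alarm) holds, K gives O(sanitize_area).
So O(sanitize_area) holds — sanitize_area is obligatory. None of the other listed options is made obligatory by any chain of premises.

sanitize_area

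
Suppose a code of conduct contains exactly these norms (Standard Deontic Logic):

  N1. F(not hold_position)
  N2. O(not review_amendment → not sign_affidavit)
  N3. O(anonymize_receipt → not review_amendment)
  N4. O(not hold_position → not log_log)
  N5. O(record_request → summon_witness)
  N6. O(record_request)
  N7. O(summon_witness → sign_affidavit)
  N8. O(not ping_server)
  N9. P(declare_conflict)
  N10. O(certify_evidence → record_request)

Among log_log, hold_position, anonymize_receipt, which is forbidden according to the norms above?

Premise 6 gives O(record_request).
Applying K to premise 5 (O(record_request → summon_witness)) and O(record_request) yields O(summon_witness).
Premise 7 is O(summon_witness → sign_affidavit); since O(summon_witness), deontic closure gives O(sign_affidavit).
Premise 2, O(not review_amendment → not sign_affidavit), contraposes to O(sign_affidavit → review_amendment); with O(sign_affidavit) we get O(review_amendment).
Premise 3 is O(anonymize_receipt → not review_amendment); contrapositively O(review_amendment → not anonymize_receipt). Since O(review_amendment) holds, K gives O(not anonymize_receipt).
So O(not anonymize_receipt) holds, i.e. anonymize_receipt is forbidden. None of the other listed options is forbidden under the premises.

anonymize_receipt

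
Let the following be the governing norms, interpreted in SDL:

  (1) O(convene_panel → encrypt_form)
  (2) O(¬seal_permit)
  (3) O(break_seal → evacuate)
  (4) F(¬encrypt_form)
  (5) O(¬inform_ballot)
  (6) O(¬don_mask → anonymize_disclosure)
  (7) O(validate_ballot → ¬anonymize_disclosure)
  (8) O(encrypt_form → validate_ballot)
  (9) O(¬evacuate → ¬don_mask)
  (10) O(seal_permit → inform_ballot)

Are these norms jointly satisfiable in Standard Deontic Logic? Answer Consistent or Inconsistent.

Consistent

Premise 10 is O(seal_permit → inform_ballot), but O(seal_permit) is not derivable from the premises, so it does not yield O(inform_ballot).
So O(inform_ballot) is not derivable, and the apparent clash with O(¬inform_ballot) does not arise.
A world satisfying every obligation exists (e.g. anonymize_disclosure=false, break_seal=false, convene_panel=false, don_mask=true, encrypt_form=true, evacuate=true, inform_ballot=false, seal_permit=false, validate_ballot=true); no atom is both obligatory and forbidden, so the set is consistent.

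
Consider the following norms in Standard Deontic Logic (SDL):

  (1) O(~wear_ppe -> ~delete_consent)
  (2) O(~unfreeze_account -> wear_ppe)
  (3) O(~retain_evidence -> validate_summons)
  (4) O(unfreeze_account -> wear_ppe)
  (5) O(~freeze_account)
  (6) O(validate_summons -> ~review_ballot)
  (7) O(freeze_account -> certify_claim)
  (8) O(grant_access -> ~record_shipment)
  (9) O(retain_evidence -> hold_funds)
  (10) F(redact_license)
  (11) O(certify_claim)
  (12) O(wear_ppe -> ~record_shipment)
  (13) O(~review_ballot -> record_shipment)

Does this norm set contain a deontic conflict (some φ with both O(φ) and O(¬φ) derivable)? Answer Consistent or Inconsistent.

Premise 7 is O(freeze_account -> certify_claim); even if O(certify_claim) held, inferring O(freeze_account) would be affirming the consequent — invalid.
So O(freeze_account) is not derivable, and the apparent clash with O(~freeze_account) does not arise.
A world satisfying every obligation exists (e.g. certify_claim=true, delete_consent=false, freeze_account=false, grant_access=false, hold_funds=true, record_shipment=false, redact_license=false, retain_evidence=true, review_ballot=true, unfreeze_account=false, validate_summons=false, wear_ppe=true); no atom is both obligatory and forbidden, so the set is consistent.

Consistent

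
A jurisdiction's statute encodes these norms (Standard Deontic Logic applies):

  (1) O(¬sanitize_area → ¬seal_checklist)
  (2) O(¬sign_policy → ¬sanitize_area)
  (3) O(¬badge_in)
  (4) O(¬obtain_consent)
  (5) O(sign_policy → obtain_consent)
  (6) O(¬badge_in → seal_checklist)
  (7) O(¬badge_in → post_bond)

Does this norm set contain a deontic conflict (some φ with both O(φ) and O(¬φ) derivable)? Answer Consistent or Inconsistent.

Inconsistent

Premise 4 gives O(¬obtain_consent).
The contrapositive of premise 5 (O(sign_policy → obtain_consent)) is O(¬obtain_consent → ¬sign_policy), and O(¬obtain_consent) is already established, so O(¬sign_policy).
Applying K to premise 2 (O(¬sign_policy → ¬sanitize_area)) and O(¬sign_policy) yields O(¬sanitize_area).
From O(¬sanitize_area) and premise 1, O(¬sanitize_area → ¬seal_checklist), we obtain O(¬seal_checklist).
Premise 6, O(¬badge_in → seal_checklist), contraposes to O(¬seal_checklist → badge_in); with O(¬seal_checklist) we get O(badge_in).
But premise 3 directly asserts O(¬badge_in).
We now have both O(badge_in) and O(¬badge_in) — badge_in is simultaneously obligatory and forbidden, violating the D-axiom.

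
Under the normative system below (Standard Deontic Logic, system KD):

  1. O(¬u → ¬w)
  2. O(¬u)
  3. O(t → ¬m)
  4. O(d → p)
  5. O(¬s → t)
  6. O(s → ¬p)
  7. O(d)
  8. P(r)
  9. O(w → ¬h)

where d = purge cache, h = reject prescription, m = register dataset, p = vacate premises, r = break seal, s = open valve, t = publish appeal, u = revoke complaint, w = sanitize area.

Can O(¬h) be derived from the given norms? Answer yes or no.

Premise 9 is O(w → ¬h), but O(w) is not derivable from the premises, so it does not yield O(¬h).
No other premise forces O(¬h). An ideal world satisfying every premise can still have ¬h false, so O(¬h) is not derivable.

No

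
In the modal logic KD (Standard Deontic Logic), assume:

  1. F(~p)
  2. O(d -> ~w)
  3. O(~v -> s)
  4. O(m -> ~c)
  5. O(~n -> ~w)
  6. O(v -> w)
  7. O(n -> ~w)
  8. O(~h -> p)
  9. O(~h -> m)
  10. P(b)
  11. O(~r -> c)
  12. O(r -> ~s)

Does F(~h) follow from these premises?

Yes

Premises 7 and 5 are O(n -> ~w) and O(~n -> ~w); every ideal world satisfies n or ~n, so in either case ~w holds — hence O(~w).
The contrapositive of premise 6 (O(v -> w)) is O(~w -> ~v), and O(~w) is already established, so O(~v).
Applying K to premise 3 (O(~v -> s)) and O(~v) yields O(s).
Premise 12, O(r -> ~s), contraposes to O(s -> ~r); with O(s) we get O(~r).
From O(~r) and premise 11, O(~r -> c), we obtain O(c).
The contrapositive of premise 4 (O(m -> ~c)) is O(c -> ~m), and O(c) is already established, so O(~m).
Premise 9, O(~h -> m), contraposes to O(~m -> h); with O(~m) we get O(h).
Premises 1, 2, 8, 10 do not contribute to this derivation.
So O(h) holds, i.e. F(~h). The claim follows.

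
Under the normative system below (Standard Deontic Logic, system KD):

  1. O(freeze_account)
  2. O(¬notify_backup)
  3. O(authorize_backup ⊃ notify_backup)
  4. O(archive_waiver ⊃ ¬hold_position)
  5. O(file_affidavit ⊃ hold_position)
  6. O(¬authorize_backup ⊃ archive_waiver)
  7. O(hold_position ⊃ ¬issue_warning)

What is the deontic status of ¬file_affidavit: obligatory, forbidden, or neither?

Premise 2 gives O(¬notify_backup).
Premise 3 is O(authorize_backup ⊃ notify_backup); contrapositively O(¬notify_backup ⊃ ¬authorize_backup). Since O(¬notify_backup) holds, K gives O(¬authorize_backup).
Applying K to premise 6 (O(¬authorize_backup ⊃ archive_waiver)) and O(¬authorize_backup) yields O(archive_waiver).
Applying K to premise 4 (O(archive_waiver ⊃ ¬hold_position)) and O(archive_waiver) yields O(¬hold_position).
Premise 5 is O(file_affidavit ⊃ hold_position); contrapositively O(¬hold_position ⊃ ¬file_affidavit). Since O(¬hold_position) holds, K gives O(¬file_affidavit).
Premises 1, 7 do not contribute to this derivation.
Hence ¬file_affidavit is obligatory.

Obligatory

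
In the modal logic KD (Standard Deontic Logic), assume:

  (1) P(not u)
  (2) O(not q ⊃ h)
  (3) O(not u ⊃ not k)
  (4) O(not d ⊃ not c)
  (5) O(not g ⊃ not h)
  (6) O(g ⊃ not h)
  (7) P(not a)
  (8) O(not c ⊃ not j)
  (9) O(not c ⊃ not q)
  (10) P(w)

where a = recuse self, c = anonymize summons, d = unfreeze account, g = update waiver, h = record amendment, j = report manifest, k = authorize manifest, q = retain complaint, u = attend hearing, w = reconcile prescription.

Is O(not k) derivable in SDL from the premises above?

Premise 3 is O(not u ⊃ not k), but O(not u) is not derivable from the premises (the permission P(not u) asserts only not O(u), not O(not u)), so it does not yield O(not k).
No other premise forces O(not k). An ideal world satisfying every premise can still have not k false, so O(not k) is not derivable.

No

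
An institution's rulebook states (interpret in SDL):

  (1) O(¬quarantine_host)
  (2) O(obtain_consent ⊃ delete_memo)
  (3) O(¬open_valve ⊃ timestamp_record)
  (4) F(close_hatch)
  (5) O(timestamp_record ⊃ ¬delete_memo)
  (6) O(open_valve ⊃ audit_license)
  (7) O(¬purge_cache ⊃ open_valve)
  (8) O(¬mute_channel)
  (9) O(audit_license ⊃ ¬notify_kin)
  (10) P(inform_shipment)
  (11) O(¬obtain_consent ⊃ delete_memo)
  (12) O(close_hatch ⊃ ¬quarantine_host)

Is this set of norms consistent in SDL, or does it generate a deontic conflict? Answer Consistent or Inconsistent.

Consistent

Premise 12 is O(close_hatch ⊃ ¬quarantine_host); even if O(¬quarantine_host) held, inferring O(close_hatch) would be affirming the consequent — invalid.
So O(close_hatch) is not derivable, and the apparent clash with O(¬close_hatch) does not arise.
A world satisfying every obligation exists (e.g. audit_license=true, close_hatch=false, delete_memo=true, inform_shipment=false, mute_channel=false, notify_kin=false, obtain_consent=false, open_valve=true, purge_cache=false, quarantine_host=false, timestamp_record=false); no atom is both obligatory and forbidden, so the set is consistent.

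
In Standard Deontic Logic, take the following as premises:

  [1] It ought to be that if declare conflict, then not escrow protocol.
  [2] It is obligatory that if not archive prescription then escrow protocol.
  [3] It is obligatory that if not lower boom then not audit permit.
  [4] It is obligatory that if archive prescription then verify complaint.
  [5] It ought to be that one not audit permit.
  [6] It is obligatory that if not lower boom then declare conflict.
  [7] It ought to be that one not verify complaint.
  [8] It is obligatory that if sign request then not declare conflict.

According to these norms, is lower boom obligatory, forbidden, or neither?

From premise 7 we have O(¬verify_complaint).
Premise 4, O(archive_prescription → verify_complaint), contraposes to O(¬verify_complaint → ¬archive_prescription); with O(¬verify_complaint) we get O(¬archive_prescription).
Premise 2 is O(¬archive_prescription → escrow_protocol); since O(¬archive_prescription), deontic closure gives O(escrow_protocol).
Premise 1 is O(declare_conflict → ¬escrow_protocol); contrapositively O(escrow_protocol → ¬declare_conflict). Since O(escrow_protocol) holds, K gives O(¬declare_conflict).
Premise 6 is O(¬lower_boom → declare_conflict); contrapositively O(¬declare_conflict → lower_boom). Since O(¬declare_conflict) holds, K gives O(lower_boom).
Premises 3, 5, 8 do not contribute to this derivation.
Hence lower_boom is obligatory.

Obligatory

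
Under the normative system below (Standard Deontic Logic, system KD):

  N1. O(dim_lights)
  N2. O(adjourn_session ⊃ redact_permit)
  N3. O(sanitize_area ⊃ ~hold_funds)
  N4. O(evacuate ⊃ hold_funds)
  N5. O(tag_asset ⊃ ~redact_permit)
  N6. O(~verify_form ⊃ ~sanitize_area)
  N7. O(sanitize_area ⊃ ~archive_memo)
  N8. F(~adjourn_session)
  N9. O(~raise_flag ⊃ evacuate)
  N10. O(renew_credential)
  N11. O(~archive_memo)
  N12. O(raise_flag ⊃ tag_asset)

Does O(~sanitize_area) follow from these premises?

Premise 8 is F(~adjourn_session), i.e. O(adjourn_session).
With premise 2, O(adjourn_session ⊃ redact_permit), the K-axiom yields O(redact_permit).
The contrapositive of premise 5 (O(tag_asset ⊃ ~redact_permit)) is O(redact_permit ⊃ ~tag_asset), and O(redact_permit) is already established, so O(~tag_asset).
Premise 12, O(raise_flag ⊃ tag_asset), contraposes to O(~tag_asset ⊃ ~raise_flag); with O(~tag_asset) we get O(~raise_flag).
With premise 9, O(~raise_flag ⊃ evacuate), the K-axiom yields O(evacuate).
Premise 4 is O(evacuate ⊃ hold_funds); since O(evacuate), deontic closure gives O(hold_funds).
Premise 3, O(sanitize_area ⊃ ~hold_funds), contraposes to O(hold_funds ⊃ ~sanitize_area); with O(hold_funds) we get O(~sanitize_area).
Premises 1, 6, 7, 10, 11 do not contribute to this derivation.
So O(~sanitize_area) follows.

Yes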